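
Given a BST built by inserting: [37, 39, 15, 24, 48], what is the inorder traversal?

Tree insertion order: [37, 39, 15, 24, 48]
Tree (level-order array): [37, 15, 39, None, 24, None, 48]
Inorder traversal: [15, 24, 37, 39, 48]


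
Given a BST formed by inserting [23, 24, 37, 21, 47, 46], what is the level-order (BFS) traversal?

Tree insertion order: [23, 24, 37, 21, 47, 46]
Tree (level-order array): [23, 21, 24, None, None, None, 37, None, 47, 46]
BFS from the root, enqueuing left then right child of each popped node:
  queue [23] -> pop 23, enqueue [21, 24], visited so far: [23]
  queue [21, 24] -> pop 21, enqueue [none], visited so far: [23, 21]
  queue [24] -> pop 24, enqueue [37], visited so far: [23, 21, 24]
  queue [37] -> pop 37, enqueue [47], visited so far: [23, 21, 24, 37]
  queue [47] -> pop 47, enqueue [46], visited so far: [23, 21, 24, 37, 47]
  queue [46] -> pop 46, enqueue [none], visited so far: [23, 21, 24, 37, 47, 46]
Result: [23, 21, 24, 37, 47, 46]


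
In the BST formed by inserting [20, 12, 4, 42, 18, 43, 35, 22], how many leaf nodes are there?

Tree built from: [20, 12, 4, 42, 18, 43, 35, 22]
Tree (level-order array): [20, 12, 42, 4, 18, 35, 43, None, None, None, None, 22]
Rule: A leaf has 0 children.
Per-node child counts:
  node 20: 2 child(ren)
  node 12: 2 child(ren)
  node 4: 0 child(ren)
  node 18: 0 child(ren)
  node 42: 2 child(ren)
  node 35: 1 child(ren)
  node 22: 0 child(ren)
  node 43: 0 child(ren)
Matching nodes: [4, 18, 22, 43]
Count of leaf nodes: 4


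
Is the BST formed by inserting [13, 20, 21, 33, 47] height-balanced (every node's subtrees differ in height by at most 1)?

Tree (level-order array): [13, None, 20, None, 21, None, 33, None, 47]
Definition: a tree is height-balanced if, at every node, |h(left) - h(right)| <= 1 (empty subtree has height -1).
Bottom-up per-node check:
  node 47: h_left=-1, h_right=-1, diff=0 [OK], height=0
  node 33: h_left=-1, h_right=0, diff=1 [OK], height=1
  node 21: h_left=-1, h_right=1, diff=2 [FAIL (|-1-1|=2 > 1)], height=2
  node 20: h_left=-1, h_right=2, diff=3 [FAIL (|-1-2|=3 > 1)], height=3
  node 13: h_left=-1, h_right=3, diff=4 [FAIL (|-1-3|=4 > 1)], height=4
Node 21 violates the condition: |-1 - 1| = 2 > 1.
Result: Not balanced


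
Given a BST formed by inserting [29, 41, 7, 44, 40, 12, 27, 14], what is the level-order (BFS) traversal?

Tree insertion order: [29, 41, 7, 44, 40, 12, 27, 14]
Tree (level-order array): [29, 7, 41, None, 12, 40, 44, None, 27, None, None, None, None, 14]
BFS from the root, enqueuing left then right child of each popped node:
  queue [29] -> pop 29, enqueue [7, 41], visited so far: [29]
  queue [7, 41] -> pop 7, enqueue [12], visited so far: [29, 7]
  queue [41, 12] -> pop 41, enqueue [40, 44], visited so far: [29, 7, 41]
  queue [12, 40, 44] -> pop 12, enqueue [27], visited so far: [29, 7, 41, 12]
  queue [40, 44, 27] -> pop 40, enqueue [none], visited so far: [29, 7, 41, 12, 40]
  queue [44, 27] -> pop 44, enqueue [none], visited so far: [29, 7, 41, 12, 40, 44]
  queue [27] -> pop 27, enqueue [14], visited so far: [29, 7, 41, 12, 40, 44, 27]
  queue [14] -> pop 14, enqueue [none], visited so far: [29, 7, 41, 12, 40, 44, 27, 14]
Result: [29, 7, 41, 12, 40, 44, 27, 14]


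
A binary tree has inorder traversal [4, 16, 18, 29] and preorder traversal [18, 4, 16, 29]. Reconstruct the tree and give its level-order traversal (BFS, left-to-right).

Inorder:  [4, 16, 18, 29]
Preorder: [18, 4, 16, 29]
Algorithm: preorder visits root first, so consume preorder in order;
for each root, split the current inorder slice at that value into
left-subtree inorder and right-subtree inorder, then recurse.
Recursive splits:
  root=18; inorder splits into left=[4, 16], right=[29]
  root=4; inorder splits into left=[], right=[16]
  root=16; inorder splits into left=[], right=[]
  root=29; inorder splits into left=[], right=[]
Reconstructed level-order: [18, 4, 29, 16]


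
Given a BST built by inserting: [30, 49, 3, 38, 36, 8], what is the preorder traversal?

Tree insertion order: [30, 49, 3, 38, 36, 8]
Tree (level-order array): [30, 3, 49, None, 8, 38, None, None, None, 36]
Preorder traversal: [30, 3, 8, 49, 38, 36]


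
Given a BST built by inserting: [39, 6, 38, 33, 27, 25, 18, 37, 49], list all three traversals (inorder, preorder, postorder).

Tree insertion order: [39, 6, 38, 33, 27, 25, 18, 37, 49]
Tree (level-order array): [39, 6, 49, None, 38, None, None, 33, None, 27, 37, 25, None, None, None, 18]
Inorder (L, root, R): [6, 18, 25, 27, 33, 37, 38, 39, 49]
Preorder (root, L, R): [39, 6, 38, 33, 27, 25, 18, 37, 49]
Postorder (L, R, root): [18, 25, 27, 37, 33, 38, 6, 49, 39]


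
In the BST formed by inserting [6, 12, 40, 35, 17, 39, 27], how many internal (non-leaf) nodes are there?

Tree built from: [6, 12, 40, 35, 17, 39, 27]
Tree (level-order array): [6, None, 12, None, 40, 35, None, 17, 39, None, 27]
Rule: An internal node has at least one child.
Per-node child counts:
  node 6: 1 child(ren)
  node 12: 1 child(ren)
  node 40: 1 child(ren)
  node 35: 2 child(ren)
  node 17: 1 child(ren)
  node 27: 0 child(ren)
  node 39: 0 child(ren)
Matching nodes: [6, 12, 40, 35, 17]
Count of internal (non-leaf) nodes: 5


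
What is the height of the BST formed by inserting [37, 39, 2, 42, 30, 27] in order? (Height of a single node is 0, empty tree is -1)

Insertion order: [37, 39, 2, 42, 30, 27]
Tree (level-order array): [37, 2, 39, None, 30, None, 42, 27]
Compute height bottom-up (empty subtree = -1):
  height(27) = 1 + max(-1, -1) = 0
  height(30) = 1 + max(0, -1) = 1
  height(2) = 1 + max(-1, 1) = 2
  height(42) = 1 + max(-1, -1) = 0
  height(39) = 1 + max(-1, 0) = 1
  height(37) = 1 + max(2, 1) = 3
Height = 3


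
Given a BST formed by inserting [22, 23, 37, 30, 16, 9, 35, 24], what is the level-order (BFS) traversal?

Tree insertion order: [22, 23, 37, 30, 16, 9, 35, 24]
Tree (level-order array): [22, 16, 23, 9, None, None, 37, None, None, 30, None, 24, 35]
BFS from the root, enqueuing left then right child of each popped node:
  queue [22] -> pop 22, enqueue [16, 23], visited so far: [22]
  queue [16, 23] -> pop 16, enqueue [9], visited so far: [22, 16]
  queue [23, 9] -> pop 23, enqueue [37], visited so far: [22, 16, 23]
  queue [9, 37] -> pop 9, enqueue [none], visited so far: [22, 16, 23, 9]
  queue [37] -> pop 37, enqueue [30], visited so far: [22, 16, 23, 9, 37]
  queue [30] -> pop 30, enqueue [24, 35], visited so far: [22, 16, 23, 9, 37, 30]
  queue [24, 35] -> pop 24, enqueue [none], visited so far: [22, 16, 23, 9, 37, 30, 24]
  queue [35] -> pop 35, enqueue [none], visited so far: [22, 16, 23, 9, 37, 30, 24, 35]
Result: [22, 16, 23, 9, 37, 30, 24, 35]


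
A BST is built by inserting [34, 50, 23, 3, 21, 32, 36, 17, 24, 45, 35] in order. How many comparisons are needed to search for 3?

Search path for 3: 34 -> 23 -> 3
Found: True
Comparisons: 3


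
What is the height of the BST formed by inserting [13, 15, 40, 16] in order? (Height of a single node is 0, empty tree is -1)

Insertion order: [13, 15, 40, 16]
Tree (level-order array): [13, None, 15, None, 40, 16]
Compute height bottom-up (empty subtree = -1):
  height(16) = 1 + max(-1, -1) = 0
  height(40) = 1 + max(0, -1) = 1
  height(15) = 1 + max(-1, 1) = 2
  height(13) = 1 + max(-1, 2) = 3
Height = 3


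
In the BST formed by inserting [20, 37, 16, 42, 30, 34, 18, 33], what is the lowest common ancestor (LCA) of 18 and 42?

Tree insertion order: [20, 37, 16, 42, 30, 34, 18, 33]
Tree (level-order array): [20, 16, 37, None, 18, 30, 42, None, None, None, 34, None, None, 33]
In a BST, the LCA of p=18, q=42 is the first node v on the
root-to-leaf path with p <= v <= q (go left if both < v, right if both > v).
Walk from root:
  at 20: 18 <= 20 <= 42, this is the LCA
LCA = 20


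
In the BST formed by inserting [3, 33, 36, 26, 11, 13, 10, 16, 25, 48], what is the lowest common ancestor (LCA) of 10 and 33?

Tree insertion order: [3, 33, 36, 26, 11, 13, 10, 16, 25, 48]
Tree (level-order array): [3, None, 33, 26, 36, 11, None, None, 48, 10, 13, None, None, None, None, None, 16, None, 25]
In a BST, the LCA of p=10, q=33 is the first node v on the
root-to-leaf path with p <= v <= q (go left if both < v, right if both > v).
Walk from root:
  at 3: both 10 and 33 > 3, go right
  at 33: 10 <= 33 <= 33, this is the LCA
LCA = 33


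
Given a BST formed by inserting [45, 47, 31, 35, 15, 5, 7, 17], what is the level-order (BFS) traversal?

Tree insertion order: [45, 47, 31, 35, 15, 5, 7, 17]
Tree (level-order array): [45, 31, 47, 15, 35, None, None, 5, 17, None, None, None, 7]
BFS from the root, enqueuing left then right child of each popped node:
  queue [45] -> pop 45, enqueue [31, 47], visited so far: [45]
  queue [31, 47] -> pop 31, enqueue [15, 35], visited so far: [45, 31]
  queue [47, 15, 35] -> pop 47, enqueue [none], visited so far: [45, 31, 47]
  queue [15, 35] -> pop 15, enqueue [5, 17], visited so far: [45, 31, 47, 15]
  queue [35, 5, 17] -> pop 35, enqueue [none], visited so far: [45, 31, 47, 15, 35]
  queue [5, 17] -> pop 5, enqueue [7], visited so far: [45, 31, 47, 15, 35, 5]
  queue [17, 7] -> pop 17, enqueue [none], visited so far: [45, 31, 47, 15, 35, 5, 17]
  queue [7] -> pop 7, enqueue [none], visited so far: [45, 31, 47, 15, 35, 5, 17, 7]
Result: [45, 31, 47, 15, 35, 5, 17, 7]


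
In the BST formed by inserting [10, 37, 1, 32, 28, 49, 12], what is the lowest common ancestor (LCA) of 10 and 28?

Tree insertion order: [10, 37, 1, 32, 28, 49, 12]
Tree (level-order array): [10, 1, 37, None, None, 32, 49, 28, None, None, None, 12]
In a BST, the LCA of p=10, q=28 is the first node v on the
root-to-leaf path with p <= v <= q (go left if both < v, right if both > v).
Walk from root:
  at 10: 10 <= 10 <= 28, this is the LCA
LCA = 10


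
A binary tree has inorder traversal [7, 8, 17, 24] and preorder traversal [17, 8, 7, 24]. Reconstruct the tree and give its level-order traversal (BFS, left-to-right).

Inorder:  [7, 8, 17, 24]
Preorder: [17, 8, 7, 24]
Algorithm: preorder visits root first, so consume preorder in order;
for each root, split the current inorder slice at that value into
left-subtree inorder and right-subtree inorder, then recurse.
Recursive splits:
  root=17; inorder splits into left=[7, 8], right=[24]
  root=8; inorder splits into left=[7], right=[]
  root=7; inorder splits into left=[], right=[]
  root=24; inorder splits into left=[], right=[]
Reconstructed level-order: [17, 8, 24, 7]


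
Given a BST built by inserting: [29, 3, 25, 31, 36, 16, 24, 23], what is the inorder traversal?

Tree insertion order: [29, 3, 25, 31, 36, 16, 24, 23]
Tree (level-order array): [29, 3, 31, None, 25, None, 36, 16, None, None, None, None, 24, 23]
Inorder traversal: [3, 16, 23, 24, 25, 29, 31, 36]


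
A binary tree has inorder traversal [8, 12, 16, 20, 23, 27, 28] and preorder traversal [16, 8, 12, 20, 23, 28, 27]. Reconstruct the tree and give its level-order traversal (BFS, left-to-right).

Inorder:  [8, 12, 16, 20, 23, 27, 28]
Preorder: [16, 8, 12, 20, 23, 28, 27]
Algorithm: preorder visits root first, so consume preorder in order;
for each root, split the current inorder slice at that value into
left-subtree inorder and right-subtree inorder, then recurse.
Recursive splits:
  root=16; inorder splits into left=[8, 12], right=[20, 23, 27, 28]
  root=8; inorder splits into left=[], right=[12]
  root=12; inorder splits into left=[], right=[]
  root=20; inorder splits into left=[], right=[23, 27, 28]
  root=23; inorder splits into left=[], right=[27, 28]
  root=28; inorder splits into left=[27], right=[]
  root=27; inorder splits into left=[], right=[]
Reconstructed level-order: [16, 8, 20, 12, 23, 28, 27]


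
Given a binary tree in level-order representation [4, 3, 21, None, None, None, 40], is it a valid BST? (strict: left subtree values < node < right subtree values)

Level-order array: [4, 3, 21, None, None, None, 40]
Validate using subtree bounds (lo, hi): at each node, require lo < value < hi,
then recurse left with hi=value and right with lo=value.
Preorder trace (stopping at first violation):
  at node 4 with bounds (-inf, +inf): OK
  at node 3 with bounds (-inf, 4): OK
  at node 21 with bounds (4, +inf): OK
  at node 40 with bounds (21, +inf): OK
No violation found at any node.
Result: Valid BST


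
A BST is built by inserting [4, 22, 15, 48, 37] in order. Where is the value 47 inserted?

Starting tree (level order): [4, None, 22, 15, 48, None, None, 37]
Insertion path: 4 -> 22 -> 48 -> 37
Result: insert 47 as right child of 37
Final tree (level order): [4, None, 22, 15, 48, None, None, 37, None, None, 47]


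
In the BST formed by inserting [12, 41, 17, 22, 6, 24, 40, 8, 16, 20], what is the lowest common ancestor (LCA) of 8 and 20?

Tree insertion order: [12, 41, 17, 22, 6, 24, 40, 8, 16, 20]
Tree (level-order array): [12, 6, 41, None, 8, 17, None, None, None, 16, 22, None, None, 20, 24, None, None, None, 40]
In a BST, the LCA of p=8, q=20 is the first node v on the
root-to-leaf path with p <= v <= q (go left if both < v, right if both > v).
Walk from root:
  at 12: 8 <= 12 <= 20, this is the LCA
LCA = 12


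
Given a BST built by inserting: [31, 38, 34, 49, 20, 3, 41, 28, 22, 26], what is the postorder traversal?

Tree insertion order: [31, 38, 34, 49, 20, 3, 41, 28, 22, 26]
Tree (level-order array): [31, 20, 38, 3, 28, 34, 49, None, None, 22, None, None, None, 41, None, None, 26]
Postorder traversal: [3, 26, 22, 28, 20, 34, 41, 49, 38, 31]


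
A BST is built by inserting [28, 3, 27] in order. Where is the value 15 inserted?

Starting tree (level order): [28, 3, None, None, 27]
Insertion path: 28 -> 3 -> 27
Result: insert 15 as left child of 27
Final tree (level order): [28, 3, None, None, 27, 15]


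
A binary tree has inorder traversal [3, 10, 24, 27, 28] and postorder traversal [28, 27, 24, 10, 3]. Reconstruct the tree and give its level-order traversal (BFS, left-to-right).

Inorder:   [3, 10, 24, 27, 28]
Postorder: [28, 27, 24, 10, 3]
Algorithm: postorder visits root last, so walk postorder right-to-left;
each value is the root of the current inorder slice — split it at that
value, recurse on the right subtree first, then the left.
Recursive splits:
  root=3; inorder splits into left=[], right=[10, 24, 27, 28]
  root=10; inorder splits into left=[], right=[24, 27, 28]
  root=24; inorder splits into left=[], right=[27, 28]
  root=27; inorder splits into left=[], right=[28]
  root=28; inorder splits into left=[], right=[]
Reconstructed level-order: [3, 10, 24, 27, 28]


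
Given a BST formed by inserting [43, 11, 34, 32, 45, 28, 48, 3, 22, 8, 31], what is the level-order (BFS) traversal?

Tree insertion order: [43, 11, 34, 32, 45, 28, 48, 3, 22, 8, 31]
Tree (level-order array): [43, 11, 45, 3, 34, None, 48, None, 8, 32, None, None, None, None, None, 28, None, 22, 31]
BFS from the root, enqueuing left then right child of each popped node:
  queue [43] -> pop 43, enqueue [11, 45], visited so far: [43]
  queue [11, 45] -> pop 11, enqueue [3, 34], visited so far: [43, 11]
  queue [45, 3, 34] -> pop 45, enqueue [48], visited so far: [43, 11, 45]
  queue [3, 34, 48] -> pop 3, enqueue [8], visited so far: [43, 11, 45, 3]
  queue [34, 48, 8] -> pop 34, enqueue [32], visited so far: [43, 11, 45, 3, 34]
  queue [48, 8, 32] -> pop 48, enqueue [none], visited so far: [43, 11, 45, 3, 34, 48]
  queue [8, 32] -> pop 8, enqueue [none], visited so far: [43, 11, 45, 3, 34, 48, 8]
  queue [32] -> pop 32, enqueue [28], visited so far: [43, 11, 45, 3, 34, 48, 8, 32]
  queue [28] -> pop 28, enqueue [22, 31], visited so far: [43, 11, 45, 3, 34, 48, 8, 32, 28]
  queue [22, 31] -> pop 22, enqueue [none], visited so far: [43, 11, 45, 3, 34, 48, 8, 32, 28, 22]
  queue [31] -> pop 31, enqueue [none], visited so far: [43, 11, 45, 3, 34, 48, 8, 32, 28, 22, 31]
Result: [43, 11, 45, 3, 34, 48, 8, 32, 28, 22, 31]


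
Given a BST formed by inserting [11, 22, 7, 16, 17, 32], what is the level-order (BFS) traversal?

Tree insertion order: [11, 22, 7, 16, 17, 32]
Tree (level-order array): [11, 7, 22, None, None, 16, 32, None, 17]
BFS from the root, enqueuing left then right child of each popped node:
  queue [11] -> pop 11, enqueue [7, 22], visited so far: [11]
  queue [7, 22] -> pop 7, enqueue [none], visited so far: [11, 7]
  queue [22] -> pop 22, enqueue [16, 32], visited so far: [11, 7, 22]
  queue [16, 32] -> pop 16, enqueue [17], visited so far: [11, 7, 22, 16]
  queue [32, 17] -> pop 32, enqueue [none], visited so far: [11, 7, 22, 16, 32]
  queue [17] -> pop 17, enqueue [none], visited so far: [11, 7, 22, 16, 32, 17]
Result: [11, 7, 22, 16, 32, 17]


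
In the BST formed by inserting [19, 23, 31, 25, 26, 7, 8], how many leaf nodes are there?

Tree built from: [19, 23, 31, 25, 26, 7, 8]
Tree (level-order array): [19, 7, 23, None, 8, None, 31, None, None, 25, None, None, 26]
Rule: A leaf has 0 children.
Per-node child counts:
  node 19: 2 child(ren)
  node 7: 1 child(ren)
  node 8: 0 child(ren)
  node 23: 1 child(ren)
  node 31: 1 child(ren)
  node 25: 1 child(ren)
  node 26: 0 child(ren)
Matching nodes: [8, 26]
Count of leaf nodes: 2


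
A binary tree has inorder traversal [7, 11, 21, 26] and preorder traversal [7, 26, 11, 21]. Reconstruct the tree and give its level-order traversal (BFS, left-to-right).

Inorder:  [7, 11, 21, 26]
Preorder: [7, 26, 11, 21]
Algorithm: preorder visits root first, so consume preorder in order;
for each root, split the current inorder slice at that value into
left-subtree inorder and right-subtree inorder, then recurse.
Recursive splits:
  root=7; inorder splits into left=[], right=[11, 21, 26]
  root=26; inorder splits into left=[11, 21], right=[]
  root=11; inorder splits into left=[], right=[21]
  root=21; inorder splits into left=[], right=[]
Reconstructed level-order: [7, 26, 11, 21]


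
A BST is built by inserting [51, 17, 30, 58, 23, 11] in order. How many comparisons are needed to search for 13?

Search path for 13: 51 -> 17 -> 11
Found: False
Comparisons: 3


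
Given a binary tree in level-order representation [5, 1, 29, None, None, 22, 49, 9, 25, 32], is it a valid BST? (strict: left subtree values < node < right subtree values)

Level-order array: [5, 1, 29, None, None, 22, 49, 9, 25, 32]
Validate using subtree bounds (lo, hi): at each node, require lo < value < hi,
then recurse left with hi=value and right with lo=value.
Preorder trace (stopping at first violation):
  at node 5 with bounds (-inf, +inf): OK
  at node 1 with bounds (-inf, 5): OK
  at node 29 with bounds (5, +inf): OK
  at node 22 with bounds (5, 29): OK
  at node 9 with bounds (5, 22): OK
  at node 25 with bounds (22, 29): OK
  at node 49 with bounds (29, +inf): OK
  at node 32 with bounds (29, 49): OK
No violation found at any node.
Result: Valid BST


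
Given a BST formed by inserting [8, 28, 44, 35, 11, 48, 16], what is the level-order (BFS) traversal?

Tree insertion order: [8, 28, 44, 35, 11, 48, 16]
Tree (level-order array): [8, None, 28, 11, 44, None, 16, 35, 48]
BFS from the root, enqueuing left then right child of each popped node:
  queue [8] -> pop 8, enqueue [28], visited so far: [8]
  queue [28] -> pop 28, enqueue [11, 44], visited so far: [8, 28]
  queue [11, 44] -> pop 11, enqueue [16], visited so far: [8, 28, 11]
  queue [44, 16] -> pop 44, enqueue [35, 48], visited so far: [8, 28, 11, 44]
  queue [16, 35, 48] -> pop 16, enqueue [none], visited so far: [8, 28, 11, 44, 16]
  queue [35, 48] -> pop 35, enqueue [none], visited so far: [8, 28, 11, 44, 16, 35]
  queue [48] -> pop 48, enqueue [none], visited so far: [8, 28, 11, 44, 16, 35, 48]
Result: [8, 28, 11, 44, 16, 35, 48]


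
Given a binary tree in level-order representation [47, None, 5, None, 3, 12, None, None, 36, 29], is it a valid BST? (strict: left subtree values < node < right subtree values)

Level-order array: [47, None, 5, None, 3, 12, None, None, 36, 29]
Validate using subtree bounds (lo, hi): at each node, require lo < value < hi,
then recurse left with hi=value and right with lo=value.
Preorder trace (stopping at first violation):
  at node 47 with bounds (-inf, +inf): OK
  at node 5 with bounds (47, +inf): VIOLATION
Node 5 violates its bound: not (47 < 5 < +inf).
Result: Not a valid BST


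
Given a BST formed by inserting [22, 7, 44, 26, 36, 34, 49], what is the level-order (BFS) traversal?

Tree insertion order: [22, 7, 44, 26, 36, 34, 49]
Tree (level-order array): [22, 7, 44, None, None, 26, 49, None, 36, None, None, 34]
BFS from the root, enqueuing left then right child of each popped node:
  queue [22] -> pop 22, enqueue [7, 44], visited so far: [22]
  queue [7, 44] -> pop 7, enqueue [none], visited so far: [22, 7]
  queue [44] -> pop 44, enqueue [26, 49], visited so far: [22, 7, 44]
  queue [26, 49] -> pop 26, enqueue [36], visited so far: [22, 7, 44, 26]
  queue [49, 36] -> pop 49, enqueue [none], visited so far: [22, 7, 44, 26, 49]
  queue [36] -> pop 36, enqueue [34], visited so far: [22, 7, 44, 26, 49, 36]
  queue [34] -> pop 34, enqueue [none], visited so far: [22, 7, 44, 26, 49, 36, 34]
Result: [22, 7, 44, 26, 49, 36, 34]


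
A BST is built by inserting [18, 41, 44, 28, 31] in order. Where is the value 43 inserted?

Starting tree (level order): [18, None, 41, 28, 44, None, 31]
Insertion path: 18 -> 41 -> 44
Result: insert 43 as left child of 44
Final tree (level order): [18, None, 41, 28, 44, None, 31, 43]


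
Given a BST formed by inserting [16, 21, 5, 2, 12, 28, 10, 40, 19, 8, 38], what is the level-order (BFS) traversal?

Tree insertion order: [16, 21, 5, 2, 12, 28, 10, 40, 19, 8, 38]
Tree (level-order array): [16, 5, 21, 2, 12, 19, 28, None, None, 10, None, None, None, None, 40, 8, None, 38]
BFS from the root, enqueuing left then right child of each popped node:
  queue [16] -> pop 16, enqueue [5, 21], visited so far: [16]
  queue [5, 21] -> pop 5, enqueue [2, 12], visited so far: [16, 5]
  queue [21, 2, 12] -> pop 21, enqueue [19, 28], visited so far: [16, 5, 21]
  queue [2, 12, 19, 28] -> pop 2, enqueue [none], visited so far: [16, 5, 21, 2]
  queue [12, 19, 28] -> pop 12, enqueue [10], visited so far: [16, 5, 21, 2, 12]
  queue [19, 28, 10] -> pop 19, enqueue [none], visited so far: [16, 5, 21, 2, 12, 19]
  queue [28, 10] -> pop 28, enqueue [40], visited so far: [16, 5, 21, 2, 12, 19, 28]
  queue [10, 40] -> pop 10, enqueue [8], visited so far: [16, 5, 21, 2, 12, 19, 28, 10]
  queue [40, 8] -> pop 40, enqueue [38], visited so far: [16, 5, 21, 2, 12, 19, 28, 10, 40]
  queue [8, 38] -> pop 8, enqueue [none], visited so far: [16, 5, 21, 2, 12, 19, 28, 10, 40, 8]
  queue [38] -> pop 38, enqueue [none], visited so far: [16, 5, 21, 2, 12, 19, 28, 10, 40, 8, 38]
Result: [16, 5, 21, 2, 12, 19, 28, 10, 40, 8, 38]


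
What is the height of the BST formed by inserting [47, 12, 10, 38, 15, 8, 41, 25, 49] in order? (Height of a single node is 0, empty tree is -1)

Insertion order: [47, 12, 10, 38, 15, 8, 41, 25, 49]
Tree (level-order array): [47, 12, 49, 10, 38, None, None, 8, None, 15, 41, None, None, None, 25]
Compute height bottom-up (empty subtree = -1):
  height(8) = 1 + max(-1, -1) = 0
  height(10) = 1 + max(0, -1) = 1
  height(25) = 1 + max(-1, -1) = 0
  height(15) = 1 + max(-1, 0) = 1
  height(41) = 1 + max(-1, -1) = 0
  height(38) = 1 + max(1, 0) = 2
  height(12) = 1 + max(1, 2) = 3
  height(49) = 1 + max(-1, -1) = 0
  height(47) = 1 + max(3, 0) = 4
Height = 4


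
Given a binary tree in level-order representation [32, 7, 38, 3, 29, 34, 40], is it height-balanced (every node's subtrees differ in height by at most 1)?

Tree (level-order array): [32, 7, 38, 3, 29, 34, 40]
Definition: a tree is height-balanced if, at every node, |h(left) - h(right)| <= 1 (empty subtree has height -1).
Bottom-up per-node check:
  node 3: h_left=-1, h_right=-1, diff=0 [OK], height=0
  node 29: h_left=-1, h_right=-1, diff=0 [OK], height=0
  node 7: h_left=0, h_right=0, diff=0 [OK], height=1
  node 34: h_left=-1, h_right=-1, diff=0 [OK], height=0
  node 40: h_left=-1, h_right=-1, diff=0 [OK], height=0
  node 38: h_left=0, h_right=0, diff=0 [OK], height=1
  node 32: h_left=1, h_right=1, diff=0 [OK], height=2
All nodes satisfy the balance condition.
Result: Balanced


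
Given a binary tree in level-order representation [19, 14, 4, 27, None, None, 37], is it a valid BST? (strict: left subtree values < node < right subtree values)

Level-order array: [19, 14, 4, 27, None, None, 37]
Validate using subtree bounds (lo, hi): at each node, require lo < value < hi,
then recurse left with hi=value and right with lo=value.
Preorder trace (stopping at first violation):
  at node 19 with bounds (-inf, +inf): OK
  at node 14 with bounds (-inf, 19): OK
  at node 27 with bounds (-inf, 14): VIOLATION
Node 27 violates its bound: not (-inf < 27 < 14).
Result: Not a valid BST


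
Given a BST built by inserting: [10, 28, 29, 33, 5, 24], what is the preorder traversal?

Tree insertion order: [10, 28, 29, 33, 5, 24]
Tree (level-order array): [10, 5, 28, None, None, 24, 29, None, None, None, 33]
Preorder traversal: [10, 5, 28, 24, 29, 33]


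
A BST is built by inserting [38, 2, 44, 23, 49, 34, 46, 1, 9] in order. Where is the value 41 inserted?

Starting tree (level order): [38, 2, 44, 1, 23, None, 49, None, None, 9, 34, 46]
Insertion path: 38 -> 44
Result: insert 41 as left child of 44
Final tree (level order): [38, 2, 44, 1, 23, 41, 49, None, None, 9, 34, None, None, 46]


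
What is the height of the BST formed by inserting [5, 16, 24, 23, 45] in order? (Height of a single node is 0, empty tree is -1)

Insertion order: [5, 16, 24, 23, 45]
Tree (level-order array): [5, None, 16, None, 24, 23, 45]
Compute height bottom-up (empty subtree = -1):
  height(23) = 1 + max(-1, -1) = 0
  height(45) = 1 + max(-1, -1) = 0
  height(24) = 1 + max(0, 0) = 1
  height(16) = 1 + max(-1, 1) = 2
  height(5) = 1 + max(-1, 2) = 3
Height = 3


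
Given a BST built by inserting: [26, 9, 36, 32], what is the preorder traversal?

Tree insertion order: [26, 9, 36, 32]
Tree (level-order array): [26, 9, 36, None, None, 32]
Preorder traversal: [26, 9, 36, 32]


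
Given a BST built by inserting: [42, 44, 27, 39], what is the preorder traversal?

Tree insertion order: [42, 44, 27, 39]
Tree (level-order array): [42, 27, 44, None, 39]
Preorder traversal: [42, 27, 39, 44]


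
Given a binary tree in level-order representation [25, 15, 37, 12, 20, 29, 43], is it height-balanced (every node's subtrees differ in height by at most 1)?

Tree (level-order array): [25, 15, 37, 12, 20, 29, 43]
Definition: a tree is height-balanced if, at every node, |h(left) - h(right)| <= 1 (empty subtree has height -1).
Bottom-up per-node check:
  node 12: h_left=-1, h_right=-1, diff=0 [OK], height=0
  node 20: h_left=-1, h_right=-1, diff=0 [OK], height=0
  node 15: h_left=0, h_right=0, diff=0 [OK], height=1
  node 29: h_left=-1, h_right=-1, diff=0 [OK], height=0
  node 43: h_left=-1, h_right=-1, diff=0 [OK], height=0
  node 37: h_left=0, h_right=0, diff=0 [OK], height=1
  node 25: h_left=1, h_right=1, diff=0 [OK], height=2
All nodes satisfy the balance condition.
Result: Balanced


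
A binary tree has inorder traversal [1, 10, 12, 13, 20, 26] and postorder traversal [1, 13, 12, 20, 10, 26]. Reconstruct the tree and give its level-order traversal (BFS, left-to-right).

Inorder:   [1, 10, 12, 13, 20, 26]
Postorder: [1, 13, 12, 20, 10, 26]
Algorithm: postorder visits root last, so walk postorder right-to-left;
each value is the root of the current inorder slice — split it at that
value, recurse on the right subtree first, then the left.
Recursive splits:
  root=26; inorder splits into left=[1, 10, 12, 13, 20], right=[]
  root=10; inorder splits into left=[1], right=[12, 13, 20]
  root=20; inorder splits into left=[12, 13], right=[]
  root=12; inorder splits into left=[], right=[13]
  root=13; inorder splits into left=[], right=[]
  root=1; inorder splits into left=[], right=[]
Reconstructed level-order: [26, 10, 1, 20, 12, 13]


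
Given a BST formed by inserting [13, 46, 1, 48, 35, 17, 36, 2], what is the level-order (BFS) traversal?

Tree insertion order: [13, 46, 1, 48, 35, 17, 36, 2]
Tree (level-order array): [13, 1, 46, None, 2, 35, 48, None, None, 17, 36]
BFS from the root, enqueuing left then right child of each popped node:
  queue [13] -> pop 13, enqueue [1, 46], visited so far: [13]
  queue [1, 46] -> pop 1, enqueue [2], visited so far: [13, 1]
  queue [46, 2] -> pop 46, enqueue [35, 48], visited so far: [13, 1, 46]
  queue [2, 35, 48] -> pop 2, enqueue [none], visited so far: [13, 1, 46, 2]
  queue [35, 48] -> pop 35, enqueue [17, 36], visited so far: [13, 1, 46, 2, 35]
  queue [48, 17, 36] -> pop 48, enqueue [none], visited so far: [13, 1, 46, 2, 35, 48]
  queue [17, 36] -> pop 17, enqueue [none], visited so far: [13, 1, 46, 2, 35, 48, 17]
  queue [36] -> pop 36, enqueue [none], visited so far: [13, 1, 46, 2, 35, 48, 17, 36]
Result: [13, 1, 46, 2, 35, 48, 17, 36]


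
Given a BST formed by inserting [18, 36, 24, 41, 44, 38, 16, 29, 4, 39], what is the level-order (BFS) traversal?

Tree insertion order: [18, 36, 24, 41, 44, 38, 16, 29, 4, 39]
Tree (level-order array): [18, 16, 36, 4, None, 24, 41, None, None, None, 29, 38, 44, None, None, None, 39]
BFS from the root, enqueuing left then right child of each popped node:
  queue [18] -> pop 18, enqueue [16, 36], visited so far: [18]
  queue [16, 36] -> pop 16, enqueue [4], visited so far: [18, 16]
  queue [36, 4] -> pop 36, enqueue [24, 41], visited so far: [18, 16, 36]
  queue [4, 24, 41] -> pop 4, enqueue [none], visited so far: [18, 16, 36, 4]
  queue [24, 41] -> pop 24, enqueue [29], visited so far: [18, 16, 36, 4, 24]
  queue [41, 29] -> pop 41, enqueue [38, 44], visited so far: [18, 16, 36, 4, 24, 41]
  queue [29, 38, 44] -> pop 29, enqueue [none], visited so far: [18, 16, 36, 4, 24, 41, 29]
  queue [38, 44] -> pop 38, enqueue [39], visited so far: [18, 16, 36, 4, 24, 41, 29, 38]
  queue [44, 39] -> pop 44, enqueue [none], visited so far: [18, 16, 36, 4, 24, 41, 29, 38, 44]
  queue [39] -> pop 39, enqueue [none], visited so far: [18, 16, 36, 4, 24, 41, 29, 38, 44, 39]
Result: [18, 16, 36, 4, 24, 41, 29, 38, 44, 39]


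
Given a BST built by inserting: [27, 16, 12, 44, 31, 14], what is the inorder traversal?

Tree insertion order: [27, 16, 12, 44, 31, 14]
Tree (level-order array): [27, 16, 44, 12, None, 31, None, None, 14]
Inorder traversal: [12, 14, 16, 27, 31, 44]


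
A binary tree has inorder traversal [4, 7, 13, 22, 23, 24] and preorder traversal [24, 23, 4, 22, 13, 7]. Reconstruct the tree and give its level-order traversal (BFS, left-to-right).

Inorder:  [4, 7, 13, 22, 23, 24]
Preorder: [24, 23, 4, 22, 13, 7]
Algorithm: preorder visits root first, so consume preorder in order;
for each root, split the current inorder slice at that value into
left-subtree inorder and right-subtree inorder, then recurse.
Recursive splits:
  root=24; inorder splits into left=[4, 7, 13, 22, 23], right=[]
  root=23; inorder splits into left=[4, 7, 13, 22], right=[]
  root=4; inorder splits into left=[], right=[7, 13, 22]
  root=22; inorder splits into left=[7, 13], right=[]
  root=13; inorder splits into left=[7], right=[]
  root=7; inorder splits into left=[], right=[]
Reconstructed level-order: [24, 23, 4, 22, 13, 7]


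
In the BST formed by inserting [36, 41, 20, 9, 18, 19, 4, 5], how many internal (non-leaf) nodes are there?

Tree built from: [36, 41, 20, 9, 18, 19, 4, 5]
Tree (level-order array): [36, 20, 41, 9, None, None, None, 4, 18, None, 5, None, 19]
Rule: An internal node has at least one child.
Per-node child counts:
  node 36: 2 child(ren)
  node 20: 1 child(ren)
  node 9: 2 child(ren)
  node 4: 1 child(ren)
  node 5: 0 child(ren)
  node 18: 1 child(ren)
  node 19: 0 child(ren)
  node 41: 0 child(ren)
Matching nodes: [36, 20, 9, 4, 18]
Count of internal (non-leaf) nodes: 5


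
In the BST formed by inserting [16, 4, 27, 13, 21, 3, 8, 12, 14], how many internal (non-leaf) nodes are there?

Tree built from: [16, 4, 27, 13, 21, 3, 8, 12, 14]
Tree (level-order array): [16, 4, 27, 3, 13, 21, None, None, None, 8, 14, None, None, None, 12]
Rule: An internal node has at least one child.
Per-node child counts:
  node 16: 2 child(ren)
  node 4: 2 child(ren)
  node 3: 0 child(ren)
  node 13: 2 child(ren)
  node 8: 1 child(ren)
  node 12: 0 child(ren)
  node 14: 0 child(ren)
  node 27: 1 child(ren)
  node 21: 0 child(ren)
Matching nodes: [16, 4, 13, 8, 27]
Count of internal (non-leaf) nodes: 5


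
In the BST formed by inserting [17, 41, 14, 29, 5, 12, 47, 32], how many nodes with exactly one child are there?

Tree built from: [17, 41, 14, 29, 5, 12, 47, 32]
Tree (level-order array): [17, 14, 41, 5, None, 29, 47, None, 12, None, 32]
Rule: These are nodes with exactly 1 non-null child.
Per-node child counts:
  node 17: 2 child(ren)
  node 14: 1 child(ren)
  node 5: 1 child(ren)
  node 12: 0 child(ren)
  node 41: 2 child(ren)
  node 29: 1 child(ren)
  node 32: 0 child(ren)
  node 47: 0 child(ren)
Matching nodes: [14, 5, 29]
Count of nodes with exactly one child: 3


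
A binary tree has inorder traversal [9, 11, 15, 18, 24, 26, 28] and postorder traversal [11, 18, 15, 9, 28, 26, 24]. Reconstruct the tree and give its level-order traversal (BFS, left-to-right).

Inorder:   [9, 11, 15, 18, 24, 26, 28]
Postorder: [11, 18, 15, 9, 28, 26, 24]
Algorithm: postorder visits root last, so walk postorder right-to-left;
each value is the root of the current inorder slice — split it at that
value, recurse on the right subtree first, then the left.
Recursive splits:
  root=24; inorder splits into left=[9, 11, 15, 18], right=[26, 28]
  root=26; inorder splits into left=[], right=[28]
  root=28; inorder splits into left=[], right=[]
  root=9; inorder splits into left=[], right=[11, 15, 18]
  root=15; inorder splits into left=[11], right=[18]
  root=18; inorder splits into left=[], right=[]
  root=11; inorder splits into left=[], right=[]
Reconstructed level-order: [24, 9, 26, 15, 28, 11, 18]


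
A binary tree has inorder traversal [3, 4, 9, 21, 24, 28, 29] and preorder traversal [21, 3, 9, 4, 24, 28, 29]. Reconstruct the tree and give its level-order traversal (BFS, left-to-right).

Inorder:  [3, 4, 9, 21, 24, 28, 29]
Preorder: [21, 3, 9, 4, 24, 28, 29]
Algorithm: preorder visits root first, so consume preorder in order;
for each root, split the current inorder slice at that value into
left-subtree inorder and right-subtree inorder, then recurse.
Recursive splits:
  root=21; inorder splits into left=[3, 4, 9], right=[24, 28, 29]
  root=3; inorder splits into left=[], right=[4, 9]
  root=9; inorder splits into left=[4], right=[]
  root=4; inorder splits into left=[], right=[]
  root=24; inorder splits into left=[], right=[28, 29]
  root=28; inorder splits into left=[], right=[29]
  root=29; inorder splits into left=[], right=[]
Reconstructed level-order: [21, 3, 24, 9, 28, 4, 29]


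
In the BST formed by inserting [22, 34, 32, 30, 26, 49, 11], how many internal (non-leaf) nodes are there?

Tree built from: [22, 34, 32, 30, 26, 49, 11]
Tree (level-order array): [22, 11, 34, None, None, 32, 49, 30, None, None, None, 26]
Rule: An internal node has at least one child.
Per-node child counts:
  node 22: 2 child(ren)
  node 11: 0 child(ren)
  node 34: 2 child(ren)
  node 32: 1 child(ren)
  node 30: 1 child(ren)
  node 26: 0 child(ren)
  node 49: 0 child(ren)
Matching nodes: [22, 34, 32, 30]
Count of internal (non-leaf) nodes: 4


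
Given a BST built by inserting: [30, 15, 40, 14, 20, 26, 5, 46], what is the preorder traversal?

Tree insertion order: [30, 15, 40, 14, 20, 26, 5, 46]
Tree (level-order array): [30, 15, 40, 14, 20, None, 46, 5, None, None, 26]
Preorder traversal: [30, 15, 14, 5, 20, 26, 40, 46]


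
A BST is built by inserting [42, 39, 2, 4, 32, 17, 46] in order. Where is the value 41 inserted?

Starting tree (level order): [42, 39, 46, 2, None, None, None, None, 4, None, 32, 17]
Insertion path: 42 -> 39
Result: insert 41 as right child of 39
Final tree (level order): [42, 39, 46, 2, 41, None, None, None, 4, None, None, None, 32, 17]


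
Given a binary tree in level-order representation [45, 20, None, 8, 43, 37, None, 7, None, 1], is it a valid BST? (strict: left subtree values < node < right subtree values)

Level-order array: [45, 20, None, 8, 43, 37, None, 7, None, 1]
Validate using subtree bounds (lo, hi): at each node, require lo < value < hi,
then recurse left with hi=value and right with lo=value.
Preorder trace (stopping at first violation):
  at node 45 with bounds (-inf, +inf): OK
  at node 20 with bounds (-inf, 45): OK
  at node 8 with bounds (-inf, 20): OK
  at node 37 with bounds (-inf, 8): VIOLATION
Node 37 violates its bound: not (-inf < 37 < 8).
Result: Not a valid BST


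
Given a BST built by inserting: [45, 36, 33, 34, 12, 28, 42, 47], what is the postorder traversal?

Tree insertion order: [45, 36, 33, 34, 12, 28, 42, 47]
Tree (level-order array): [45, 36, 47, 33, 42, None, None, 12, 34, None, None, None, 28]
Postorder traversal: [28, 12, 34, 33, 42, 36, 47, 45]


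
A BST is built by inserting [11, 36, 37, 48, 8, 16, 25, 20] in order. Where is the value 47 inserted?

Starting tree (level order): [11, 8, 36, None, None, 16, 37, None, 25, None, 48, 20]
Insertion path: 11 -> 36 -> 37 -> 48
Result: insert 47 as left child of 48
Final tree (level order): [11, 8, 36, None, None, 16, 37, None, 25, None, 48, 20, None, 47]


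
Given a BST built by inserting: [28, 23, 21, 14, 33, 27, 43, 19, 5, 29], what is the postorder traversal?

Tree insertion order: [28, 23, 21, 14, 33, 27, 43, 19, 5, 29]
Tree (level-order array): [28, 23, 33, 21, 27, 29, 43, 14, None, None, None, None, None, None, None, 5, 19]
Postorder traversal: [5, 19, 14, 21, 27, 23, 29, 43, 33, 28]


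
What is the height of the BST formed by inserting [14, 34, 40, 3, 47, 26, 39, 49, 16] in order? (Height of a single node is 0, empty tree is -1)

Insertion order: [14, 34, 40, 3, 47, 26, 39, 49, 16]
Tree (level-order array): [14, 3, 34, None, None, 26, 40, 16, None, 39, 47, None, None, None, None, None, 49]
Compute height bottom-up (empty subtree = -1):
  height(3) = 1 + max(-1, -1) = 0
  height(16) = 1 + max(-1, -1) = 0
  height(26) = 1 + max(0, -1) = 1
  height(39) = 1 + max(-1, -1) = 0
  height(49) = 1 + max(-1, -1) = 0
  height(47) = 1 + max(-1, 0) = 1
  height(40) = 1 + max(0, 1) = 2
  height(34) = 1 + max(1, 2) = 3
  height(14) = 1 + max(0, 3) = 4
Height = 4


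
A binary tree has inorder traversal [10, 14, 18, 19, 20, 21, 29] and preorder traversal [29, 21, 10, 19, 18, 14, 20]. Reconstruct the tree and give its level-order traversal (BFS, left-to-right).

Inorder:  [10, 14, 18, 19, 20, 21, 29]
Preorder: [29, 21, 10, 19, 18, 14, 20]
Algorithm: preorder visits root first, so consume preorder in order;
for each root, split the current inorder slice at that value into
left-subtree inorder and right-subtree inorder, then recurse.
Recursive splits:
  root=29; inorder splits into left=[10, 14, 18, 19, 20, 21], right=[]
  root=21; inorder splits into left=[10, 14, 18, 19, 20], right=[]
  root=10; inorder splits into left=[], right=[14, 18, 19, 20]
  root=19; inorder splits into left=[14, 18], right=[20]
  root=18; inorder splits into left=[14], right=[]
  root=14; inorder splits into left=[], right=[]
  root=20; inorder splits into left=[], right=[]
Reconstructed level-order: [29, 21, 10, 19, 18, 20, 14]


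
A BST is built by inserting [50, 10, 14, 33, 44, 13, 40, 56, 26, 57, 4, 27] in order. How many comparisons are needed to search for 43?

Search path for 43: 50 -> 10 -> 14 -> 33 -> 44 -> 40
Found: False
Comparisons: 6


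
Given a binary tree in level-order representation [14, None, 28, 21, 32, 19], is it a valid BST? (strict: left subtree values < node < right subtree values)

Level-order array: [14, None, 28, 21, 32, 19]
Validate using subtree bounds (lo, hi): at each node, require lo < value < hi,
then recurse left with hi=value and right with lo=value.
Preorder trace (stopping at first violation):
  at node 14 with bounds (-inf, +inf): OK
  at node 28 with bounds (14, +inf): OK
  at node 21 with bounds (14, 28): OK
  at node 19 with bounds (14, 21): OK
  at node 32 with bounds (28, +inf): OK
No violation found at any node.
Result: Valid BST
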